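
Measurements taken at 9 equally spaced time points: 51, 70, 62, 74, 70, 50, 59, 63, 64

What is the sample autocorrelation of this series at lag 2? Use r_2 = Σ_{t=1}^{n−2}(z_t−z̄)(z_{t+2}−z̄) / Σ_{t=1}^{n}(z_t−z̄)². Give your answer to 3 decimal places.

Mean z̄ = (51 + 70 + 62 + 74 + 70 + 50 + 59 + 63 + 64)/9 = 62.5556
Numerator Σ_{t=1}^{7}(z_t−z̄)(z_{t+2}−z̄) = -93.3951
Denominator Σ(z_t−z̄)² = 548.2222
r_2 = -93.3951 / 548.2222 = -0.170

-0.170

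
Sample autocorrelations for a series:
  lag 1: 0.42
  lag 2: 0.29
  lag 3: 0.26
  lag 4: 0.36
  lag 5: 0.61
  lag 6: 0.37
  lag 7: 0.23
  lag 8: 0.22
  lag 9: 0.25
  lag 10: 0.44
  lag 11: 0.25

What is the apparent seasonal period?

5

The largest autocorrelation is r_5 = 0.61, with a weaker echo at lag 10 (0.44); the remaining lags stay at or below 0.42. The elevated value at lag 1 (0.42), dropping to 0.29 at lag 2, reflects decaying short-term dependence rather than seasonality.
The dominant spike at lag 5 indicates a seasonal period of 5.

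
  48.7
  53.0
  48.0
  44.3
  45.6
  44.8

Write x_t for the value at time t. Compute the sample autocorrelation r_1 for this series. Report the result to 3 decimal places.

0.359

Mean x̄ = (48.7 + 53.0 + 48.0 + 44.3 + 45.6 + 44.8)/6 = 47.4000
Σ(x_t−x̄)(x_{t+1}−x̄) = (7.2800) + (3.3600) + (-1.8600) + (5.5800) + (4.6800) = 19.0400
Denominator Σ(x_t−x̄)² = 53.0200
r_1 = 19.0400 / 53.0200 = 0.359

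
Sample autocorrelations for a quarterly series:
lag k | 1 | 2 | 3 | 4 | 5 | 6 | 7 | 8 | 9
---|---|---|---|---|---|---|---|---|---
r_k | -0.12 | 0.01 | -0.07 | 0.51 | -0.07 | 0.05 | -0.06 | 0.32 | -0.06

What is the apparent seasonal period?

4

The largest autocorrelation is r_4 = 0.51, with a weaker echo at lag 8 (0.32); the remaining lags stay at or below 0.05.
The dominant spike at lag 4 indicates a seasonal period of 4.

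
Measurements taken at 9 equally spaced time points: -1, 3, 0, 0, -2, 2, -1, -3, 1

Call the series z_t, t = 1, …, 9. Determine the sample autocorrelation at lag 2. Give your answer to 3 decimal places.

-0.178

Mean z̄ = (-1 + 3 + 0 + 0 − 2 + 2 − 1 − 3 + 1)/9 = -0.1111
Numerator Σ_{t=1}^{7}(z_t−z̄)(z_{t+2}−z̄) = -5.1358
Denominator Σ(z_t−z̄)² = 28.8889
r_2 = -5.1358 / 28.8889 = -0.178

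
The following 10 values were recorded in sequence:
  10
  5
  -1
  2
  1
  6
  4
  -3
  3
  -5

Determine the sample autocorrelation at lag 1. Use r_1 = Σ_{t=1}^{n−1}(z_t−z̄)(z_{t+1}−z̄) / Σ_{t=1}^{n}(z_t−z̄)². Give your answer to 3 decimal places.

-0.018

Mean z̄ = (10 + 5 − 1 + 2 + 1 + 6 + 4 − 3 + 3 − 5)/10 = 2.2000
Numerator Σ_{t=1}^{9}(z_t−z̄)(z_{t+1}−z̄) = -3.2400
Denominator Σ(z_t−z̄)² = 177.6000
r_1 = -3.2400 / 177.6000 = -0.018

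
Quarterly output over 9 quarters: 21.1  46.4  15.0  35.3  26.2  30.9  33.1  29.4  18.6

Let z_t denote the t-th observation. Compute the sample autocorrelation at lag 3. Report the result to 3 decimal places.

Mean z̄ = (21.1 + 46.4 + 15.0 + 35.3 + 26.2 + 30.9 + 33.1 + 29.4 + 18.6)/9 = 28.4444
Σ(z_t−z̄)(z_{t+3}−z̄) = (-50.3502) + (-40.3002) + (-33.0136) + (31.9164) + (-2.1447) + (-24.1736) = -118.0659
Denominator Σ(z_t−z̄)² = 734.6622
r_3 = -118.0659 / 734.6622 = -0.161

-0.161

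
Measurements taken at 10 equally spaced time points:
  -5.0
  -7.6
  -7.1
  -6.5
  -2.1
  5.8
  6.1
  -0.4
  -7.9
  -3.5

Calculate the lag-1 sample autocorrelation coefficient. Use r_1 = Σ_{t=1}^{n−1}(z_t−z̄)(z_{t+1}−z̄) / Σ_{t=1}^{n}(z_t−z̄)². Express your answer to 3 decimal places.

0.568

Mean z̄ = (-5.0 − 7.6 − 7.1 − 6.5 − 2.1 + 5.8 + 6.1 − 0.4 − 7.9 − 3.5)/10 = -2.8200
Numerator Σ_{t=1}^{9}(z_t−z̄)(z_{t+1}−z̄) = 139.8236
Denominator Σ(z_t−z̄)² = 245.9760
r_1 = 139.8236 / 245.9760 = 0.568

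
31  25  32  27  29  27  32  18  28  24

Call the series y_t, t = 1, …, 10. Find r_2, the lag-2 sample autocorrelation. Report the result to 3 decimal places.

Mean ȳ = (31 + 25 + 32 + 27 + 29 + 27 + 32 + 18 + 28 + 24)/10 = 27.3000
Numerator Σ_{t=1}^{8}(y_t−ȳ)(y_{t+2}−ȳ) = 70.9200
Denominator Σ(y_t−ȳ)² = 164.1000
r_2 = 70.9200 / 164.1000 = 0.432

0.432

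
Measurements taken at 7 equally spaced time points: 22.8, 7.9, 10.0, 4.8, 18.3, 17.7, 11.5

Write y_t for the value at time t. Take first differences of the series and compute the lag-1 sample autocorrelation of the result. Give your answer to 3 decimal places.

-0.225

First differences Δy: -14.9, 2.1, -5.2, 13.5, -0.6, -6.2
Mean of differences = -1.8833
Numerator Σ(Δy_t−Δȳ)(Δy_{t+1}−Δȳ) = -101.8803
Denominator Σ(Δy_t−Δȳ)² = 453.2283
r_1(Δy) = -101.8803 / 453.2283 = -0.225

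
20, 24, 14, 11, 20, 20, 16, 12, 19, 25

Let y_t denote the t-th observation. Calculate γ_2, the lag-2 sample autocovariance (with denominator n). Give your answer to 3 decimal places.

Mean ȳ = (20 + 24 + 14 + 11 + 20 + 20 + 16 + 12 + 19 + 25)/10 = 18.1000
Σ_{t=1}^{8}(y_t−ȳ)(y_{t+2}−ȳ) = -130.5200
γ_2 = -130.5200 / 10 = -13.052

-13.052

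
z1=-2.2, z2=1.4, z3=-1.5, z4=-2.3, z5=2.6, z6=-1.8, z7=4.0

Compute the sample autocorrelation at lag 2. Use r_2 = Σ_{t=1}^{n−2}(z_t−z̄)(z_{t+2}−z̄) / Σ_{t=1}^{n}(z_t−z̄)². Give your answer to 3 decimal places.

0.267

Mean z̄ = (-2.2 + 1.4 − 1.5 − 2.3 + 2.6 − 1.8 + 4.0)/7 = 0.0286
Numerator Σ_{t=1}^{5}(z_t−z̄)(z_{t+2}−z̄) = 10.7527
Denominator Σ(z_t−z̄)² = 40.3343
r_2 = 10.7527 / 40.3343 = 0.267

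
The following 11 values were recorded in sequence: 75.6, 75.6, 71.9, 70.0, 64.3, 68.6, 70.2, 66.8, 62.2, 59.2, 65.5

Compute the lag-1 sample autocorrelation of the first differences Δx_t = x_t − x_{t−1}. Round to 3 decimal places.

First differences Δx: 0.0, -3.7, -1.9, -5.7, 4.3, 1.6, -3.4, -4.6, -3.0, 6.3
Mean of differences = -1.0100
Numerator Σ(Δx_t−Δx̄)(Δx_{t+1}−Δx̄) = -12.2541
Denominator Σ(Δx_t−Δx̄)² = 142.0490
r_1(Δx) = -12.2541 / 142.0490 = -0.086

-0.086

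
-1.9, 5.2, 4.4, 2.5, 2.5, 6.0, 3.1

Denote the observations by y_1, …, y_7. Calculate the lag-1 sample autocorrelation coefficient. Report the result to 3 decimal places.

-0.249

Mean ȳ = (-1.9 + 5.2 + 4.4 + 2.5 + 2.5 + 6.0 + 3.1)/7 = 3.1143
Deviations from mean: -5.0143, 2.0857, 1.2857, -0.6143, -0.6143, 2.8857, -0.0143
Σ(y_t−ȳ)(y_{t+1}−ȳ) = (-10.4584) + (2.6816) + (-0.7898) + (0.3773) + (-1.7727) + (-0.0412) = -10.0031
Denominator Σ(y_t−ȳ)² = 40.2286
r_1 = -10.0031 / 40.2286 = -0.249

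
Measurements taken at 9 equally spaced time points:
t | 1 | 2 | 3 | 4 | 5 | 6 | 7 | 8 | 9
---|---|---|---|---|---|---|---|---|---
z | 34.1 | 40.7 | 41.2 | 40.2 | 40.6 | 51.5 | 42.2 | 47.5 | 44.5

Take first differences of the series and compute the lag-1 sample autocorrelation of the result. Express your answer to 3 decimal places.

-0.622

First differences Δz: 6.6, 0.5, -1.0, 0.4, 10.9, -9.3, 5.3, -3.0
Mean of differences = 1.3000
Numerator Σ(Δz_t−Δz̄)(Δz_{t+1}−Δz̄) = -170.3300
Denominator Σ(Δz_t−Δz̄)² = 273.8400
r_1(Δz) = -170.3300 / 273.8400 = -0.622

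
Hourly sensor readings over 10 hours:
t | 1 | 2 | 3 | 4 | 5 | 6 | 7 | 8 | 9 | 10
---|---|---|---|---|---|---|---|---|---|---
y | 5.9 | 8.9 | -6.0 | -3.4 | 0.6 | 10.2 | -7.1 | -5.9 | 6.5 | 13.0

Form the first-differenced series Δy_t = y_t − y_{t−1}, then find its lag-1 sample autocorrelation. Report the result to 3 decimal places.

-0.149

First differences Δy: 3.0, -14.9, 2.6, 4.0, 9.6, -17.3, 1.2, 12.4, 6.5
Mean of differences = 0.7889
Numerator Σ(Δy_t−Δȳ)(Δy_{t+1}−Δȳ) = -124.7290
Denominator Σ(Δy_t−Δȳ)² = 837.0689
r_1(Δy) = -124.7290 / 837.0689 = -0.149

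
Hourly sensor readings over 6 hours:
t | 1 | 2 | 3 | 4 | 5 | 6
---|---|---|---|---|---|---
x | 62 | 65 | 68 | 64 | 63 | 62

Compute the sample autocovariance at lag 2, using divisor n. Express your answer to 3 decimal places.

Mean x̄ = (62 + 65 + 68 + 64 + 63 + 62)/6 = 64.0000
Deviations: -2.0000, 1.0000, 4.0000, 0.0000, -1.0000, -2.0000
Σ_{t=1}^{4}(x_t−x̄)(x_{t+2}−x̄) = -12.0000
γ_2 = -12.0000 / 6 = -2.000

-2.000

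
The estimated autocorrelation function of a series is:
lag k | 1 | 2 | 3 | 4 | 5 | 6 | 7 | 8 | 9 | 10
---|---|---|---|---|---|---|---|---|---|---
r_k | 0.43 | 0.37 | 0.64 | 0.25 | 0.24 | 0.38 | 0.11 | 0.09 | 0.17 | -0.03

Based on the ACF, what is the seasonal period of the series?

The largest autocorrelation is r_3 = 0.64; the remaining lags stay at or below 0.43. The elevated value at lag 1 (0.43), dropping to 0.37 at lag 2, reflects decaying short-term dependence rather than seasonality.
The dominant spike at lag 3 indicates a seasonal period of 3.

3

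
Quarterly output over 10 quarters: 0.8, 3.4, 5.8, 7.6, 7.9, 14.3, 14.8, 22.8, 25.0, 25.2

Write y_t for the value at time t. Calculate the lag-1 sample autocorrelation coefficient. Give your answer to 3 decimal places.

0.714

Mean ȳ = (0.8 + 3.4 + 5.8 + 7.6 + 7.9 + 14.3 + 14.8 + 22.8 + 25.0 + 25.2)/10 = 12.7600
Numerator Σ_{t=1}^{9}(y_t−ȳ)(y_{t+1}−ȳ) = 529.3764
Denominator Σ(y_t−ȳ)² = 741.2440
r_1 = 529.3764 / 741.2440 = 0.714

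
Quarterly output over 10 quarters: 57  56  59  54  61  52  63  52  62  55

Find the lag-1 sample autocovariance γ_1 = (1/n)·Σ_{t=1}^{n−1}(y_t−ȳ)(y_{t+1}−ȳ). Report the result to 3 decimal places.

-13.531

Mean ȳ = (57 + 56 + 59 + 54 + 61 + 52 + 63 + 52 + 62 + 55)/10 = 57.1000
Σ_{t=1}^{9}(y_t−ȳ)(y_{t+1}−ȳ) = -135.3100
γ_1 = -135.3100 / 10 = -13.531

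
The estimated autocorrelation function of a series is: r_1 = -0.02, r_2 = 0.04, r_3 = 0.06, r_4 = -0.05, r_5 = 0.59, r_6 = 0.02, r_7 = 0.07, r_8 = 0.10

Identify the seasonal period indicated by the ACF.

The largest autocorrelation is r_5 = 0.59; the remaining lags stay at or below 0.10.
The dominant spike at lag 5 indicates a seasonal period of 5.

5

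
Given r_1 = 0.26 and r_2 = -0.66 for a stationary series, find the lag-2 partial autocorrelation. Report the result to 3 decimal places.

-0.780

φ_{22} = (r_2 − r_1²) / (1 − r_1²)
r_1² = (0.26)² = 0.0676
Numerator = -0.66 − 0.0676 = -0.7276; denominator = 1 − 0.0676 = 0.9324
φ_{22} = -0.7276 / 0.9324 = -0.780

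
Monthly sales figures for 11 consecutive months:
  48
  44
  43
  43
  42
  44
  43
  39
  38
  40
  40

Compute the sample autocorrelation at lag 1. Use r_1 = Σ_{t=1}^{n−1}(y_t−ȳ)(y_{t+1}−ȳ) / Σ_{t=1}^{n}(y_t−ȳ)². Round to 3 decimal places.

0.481

Mean ȳ = (48 + 44 + 43 + 43 + 42 + 44 + 43 + 39 + 38 + 40 + 40)/11 = 42.1818
Numerator Σ_{t=1}^{10}(y_t−ȳ)(y_{t+1}−ȳ) = 38.3306
Denominator Σ(y_t−ȳ)² = 79.6364
r_1 = 38.3306 / 79.6364 = 0.481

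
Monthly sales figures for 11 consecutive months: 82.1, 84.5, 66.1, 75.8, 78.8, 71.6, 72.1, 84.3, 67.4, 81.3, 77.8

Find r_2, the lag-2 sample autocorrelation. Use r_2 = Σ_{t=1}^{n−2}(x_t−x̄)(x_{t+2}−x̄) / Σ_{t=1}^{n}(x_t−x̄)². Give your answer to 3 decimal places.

-0.158

Mean x̄ = (82.1 + 84.5 + 66.1 + 75.8 + 78.8 + 71.6 + 72.1 + 84.3 + 67.4 + 81.3 + 77.8)/11 = 76.5273
Numerator Σ_{t=1}^{9}(x_t−x̄)(x_{t+2}−x̄) = -66.4924
Denominator Σ(x_t−x̄)² = 421.0418
r_2 = -66.4924 / 421.0418 = -0.158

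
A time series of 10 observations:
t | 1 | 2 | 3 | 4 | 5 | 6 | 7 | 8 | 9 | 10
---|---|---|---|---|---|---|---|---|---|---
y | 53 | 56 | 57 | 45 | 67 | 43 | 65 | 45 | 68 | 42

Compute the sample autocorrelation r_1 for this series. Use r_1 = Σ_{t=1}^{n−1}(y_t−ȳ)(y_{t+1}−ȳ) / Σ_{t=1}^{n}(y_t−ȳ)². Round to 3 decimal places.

-0.861

Mean ȳ = (53 + 56 + 57 + 45 + 67 + 43 + 65 + 45 + 68 + 42)/10 = 54.1000
Numerator Σ_{t=1}^{9}(y_t−ȳ)(y_{t+1}−ȳ) = -798.4100
Denominator Σ(y_t−ȳ)² = 926.9000
r_1 = -798.4100 / 926.9000 = -0.861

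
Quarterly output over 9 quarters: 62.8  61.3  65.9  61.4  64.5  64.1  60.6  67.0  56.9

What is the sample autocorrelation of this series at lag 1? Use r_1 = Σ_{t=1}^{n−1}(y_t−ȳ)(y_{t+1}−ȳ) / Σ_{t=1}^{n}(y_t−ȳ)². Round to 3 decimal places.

Mean ȳ = (62.8 + 61.3 + 65.9 + 61.4 + 64.5 + 64.1 + 60.6 + 67.0 + 56.9)/9 = 62.7222
Numerator Σ_{t=1}^{8}(y_t−ȳ)(y_{t+1}−ȳ) = -45.6416
Denominator Σ(y_t−ȳ)² = 75.6356
r_1 = -45.6416 / 75.6356 = -0.603

-0.603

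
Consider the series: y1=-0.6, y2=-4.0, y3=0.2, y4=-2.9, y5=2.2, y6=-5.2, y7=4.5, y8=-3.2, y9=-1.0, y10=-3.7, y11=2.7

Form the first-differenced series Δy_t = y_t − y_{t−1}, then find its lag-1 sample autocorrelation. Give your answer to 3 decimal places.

-0.824

First differences Δy: -3.4, 4.2, -3.1, 5.1, -7.4, 9.7, -7.7, 2.2, -2.7, 6.4
Mean of differences = 0.3300
Numerator Σ(Δy_t−Δȳ)(Δy_{t+1}−Δȳ) = -267.6879
Denominator Σ(Δy_t−Δȳ)² = 324.9610
r_1(Δy) = -267.6879 / 324.9610 = -0.824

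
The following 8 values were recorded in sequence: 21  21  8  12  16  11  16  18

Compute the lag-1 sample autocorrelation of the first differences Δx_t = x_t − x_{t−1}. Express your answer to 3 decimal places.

First differences Δx: 0, -13, 4, 4, -5, 5, 2
Mean of differences = -0.4286
Numerator Σ(Δx_t−Δx̄)(Δx_{t+1}−Δx̄) = -73.3265
Denominator Σ(Δx_t−Δx̄)² = 253.7143
r_1(Δx) = -73.3265 / 253.7143 = -0.289

-0.289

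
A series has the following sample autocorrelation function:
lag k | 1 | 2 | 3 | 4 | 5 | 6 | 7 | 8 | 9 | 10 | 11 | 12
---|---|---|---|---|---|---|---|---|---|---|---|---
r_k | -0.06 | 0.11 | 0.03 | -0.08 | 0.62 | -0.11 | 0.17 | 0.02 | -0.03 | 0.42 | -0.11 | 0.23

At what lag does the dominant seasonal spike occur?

5

The largest autocorrelation is r_5 = 0.62, with a weaker echo at lag 10 (0.42); the remaining lags stay at or below 0.23.
The dominant spike at lag 5 indicates a seasonal period of 5.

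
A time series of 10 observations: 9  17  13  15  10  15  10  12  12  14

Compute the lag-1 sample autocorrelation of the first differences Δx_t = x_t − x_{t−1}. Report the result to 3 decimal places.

First differences Δx: 8, -4, 2, -5, 5, -5, 2, 0, 2
Mean of differences = 0.5556
Numerator Σ(Δx_t−Δx̄)(Δx_{t+1}−Δx̄) = -107.5309
Denominator Σ(Δx_t−Δx̄)² = 164.2222
r_1(Δx) = -107.5309 / 164.2222 = -0.655

-0.655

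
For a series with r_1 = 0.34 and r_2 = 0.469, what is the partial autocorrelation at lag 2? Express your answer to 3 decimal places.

0.400

φ_{22} = (r_2 − r_1²) / (1 − r_1²)
r_1² = (0.34)² = 0.1156
Numerator = 0.469 − 0.1156 = 0.3534; denominator = 1 − 0.1156 = 0.8844
φ_{22} = 0.3534 / 0.8844 = 0.400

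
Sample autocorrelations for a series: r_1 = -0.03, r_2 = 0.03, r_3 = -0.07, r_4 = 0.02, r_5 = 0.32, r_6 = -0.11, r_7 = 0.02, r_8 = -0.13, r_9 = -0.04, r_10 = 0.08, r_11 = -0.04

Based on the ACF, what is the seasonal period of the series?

The largest autocorrelation is r_5 = 0.32; the remaining lags stay at or below 0.08.
The dominant spike at lag 5 indicates a seasonal period of 5.

5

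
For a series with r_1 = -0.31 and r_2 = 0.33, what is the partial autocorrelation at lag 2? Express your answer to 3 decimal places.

φ_{22} = (r_2 − r_1²) / (1 − r_1²)
r_1² = (-0.31)² = 0.0961
Numerator = 0.33 − 0.0961 = 0.2339; denominator = 1 − 0.0961 = 0.9039
φ_{22} = 0.2339 / 0.9039 = 0.259

0.259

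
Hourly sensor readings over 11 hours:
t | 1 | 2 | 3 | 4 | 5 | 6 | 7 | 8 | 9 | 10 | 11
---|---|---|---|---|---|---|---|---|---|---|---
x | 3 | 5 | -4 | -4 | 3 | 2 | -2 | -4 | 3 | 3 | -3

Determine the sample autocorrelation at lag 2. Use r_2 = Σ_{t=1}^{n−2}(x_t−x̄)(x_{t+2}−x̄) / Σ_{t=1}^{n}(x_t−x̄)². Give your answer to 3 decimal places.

Mean x̄ = (3 + 5 − 4 − 4 + 3 + 2 − 2 − 4 + 3 + 3 − 3)/11 = 0.1818
Numerator Σ_{t=1}^{9}(x_t−x̄)(x_{t+2}−x̄) = -91.9752
Denominator Σ(x_t−x̄)² = 125.6364
r_2 = -91.9752 / 125.6364 = -0.732

-0.732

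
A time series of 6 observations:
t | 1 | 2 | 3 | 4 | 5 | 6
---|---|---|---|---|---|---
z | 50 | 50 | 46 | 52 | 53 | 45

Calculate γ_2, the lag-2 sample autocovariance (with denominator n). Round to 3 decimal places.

Mean z̄ = (50 + 50 + 46 + 52 + 53 + 45)/6 = 49.3333
Σ_{t=1}^{4}(z_t−z̄)(z_{t+2}−z̄) = -24.2222
γ_2 = -24.2222 / 6 = -4.037

-4.037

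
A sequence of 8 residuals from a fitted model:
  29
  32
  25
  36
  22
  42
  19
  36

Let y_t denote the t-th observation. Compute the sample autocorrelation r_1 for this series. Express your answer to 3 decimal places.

-0.890

Mean ȳ = (29 + 32 + 25 + 36 + 22 + 42 + 19 + 36)/8 = 30.1250
Numerator Σ_{t=1}^{7}(y_t−ȳ)(y_{t+1}−ȳ) = -383.5156
Denominator Σ(y_t−ȳ)² = 430.8750
r_1 = -383.5156 / 430.8750 = -0.890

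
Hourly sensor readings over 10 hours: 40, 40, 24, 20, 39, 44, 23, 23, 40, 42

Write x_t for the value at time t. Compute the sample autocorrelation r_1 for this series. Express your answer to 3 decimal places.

Mean x̄ = (40 + 40 + 24 + 20 + 39 + 44 + 23 + 23 + 40 + 42)/10 = 33.5000
Numerator Σ_{t=1}^{9}(x_t−x̄)(x_{t+1}−x̄) = 79.2500
Denominator Σ(x_t−x̄)² = 832.5000
r_1 = 79.2500 / 832.5000 = 0.095

0.095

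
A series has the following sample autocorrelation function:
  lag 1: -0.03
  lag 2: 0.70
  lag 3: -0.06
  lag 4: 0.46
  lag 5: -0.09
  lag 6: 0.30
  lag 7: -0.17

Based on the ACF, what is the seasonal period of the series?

2

The largest autocorrelation is r_2 = 0.70, with weaker echoes at lags 4 (0.46) and 6 (0.30); the remaining lags stay at or below -0.03.
The dominant spike at lag 2 indicates a seasonal period of 2.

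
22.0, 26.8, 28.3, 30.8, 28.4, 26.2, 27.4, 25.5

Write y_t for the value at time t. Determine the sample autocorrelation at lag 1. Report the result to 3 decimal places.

Mean ȳ = (22.0 + 26.8 + 28.3 + 30.8 + 28.4 + 26.2 + 27.4 + 25.5)/8 = 26.9250
Deviations from mean: -4.9250, -0.1250, 1.3750, 3.8750, 1.4750, -0.7250, 0.4750, -1.4250
Σ(y_t−ȳ)(y_{t+1}−ȳ) = (0.6156) + (-0.1719) + (5.3281) + (5.7156) + (-1.0694) + (-0.3444) + (-0.6769) = 9.3969
Denominator Σ(y_t−ȳ)² = 46.1350
r_1 = 9.3969 / 46.1350 = 0.204

0.204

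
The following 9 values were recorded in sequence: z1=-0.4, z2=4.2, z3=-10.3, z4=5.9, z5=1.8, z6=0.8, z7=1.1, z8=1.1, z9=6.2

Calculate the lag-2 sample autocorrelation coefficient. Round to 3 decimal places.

0.120

Mean z̄ = (-0.4 + 4.2 − 10.3 + 5.9 + 1.8 + 0.8 + 1.1 + 1.1 + 6.2)/9 = 1.1556
Σ(z_t−z̄)(z_{t+2}−z̄) = (17.8198) + (14.4442) + (-7.3825) + (-1.6869) + (-0.0358) + (0.0198) + (-0.2802) = 22.8983
Denominator Σ(z_t−z̄)² = 191.4222
r_2 = 22.8983 / 191.4222 = 0.120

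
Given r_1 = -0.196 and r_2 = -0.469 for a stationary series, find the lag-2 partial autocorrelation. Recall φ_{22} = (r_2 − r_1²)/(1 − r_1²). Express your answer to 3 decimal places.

φ_{22} = (r_2 − r_1²) / (1 − r_1²)
r_1² = (-0.196)² = 0.038416
Numerator = -0.469 − 0.0384 = -0.5074; denominator = 1 − 0.0384 = 0.9616
φ_{22} = -0.5074 / 0.9616 = -0.528

-0.528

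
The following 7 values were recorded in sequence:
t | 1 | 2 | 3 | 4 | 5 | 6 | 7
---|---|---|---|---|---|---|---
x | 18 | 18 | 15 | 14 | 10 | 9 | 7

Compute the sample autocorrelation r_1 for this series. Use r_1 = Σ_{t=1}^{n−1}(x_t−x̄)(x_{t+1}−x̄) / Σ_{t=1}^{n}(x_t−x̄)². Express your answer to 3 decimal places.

0.603

Mean x̄ = (18 + 18 + 15 + 14 + 10 + 9 + 7)/7 = 13.0000
Deviations from mean: 5.0000, 5.0000, 2.0000, 1.0000, -3.0000, -4.0000, -6.0000
Σ(x_t−x̄)(x_{t+1}−x̄) = (25.0000) + (10.0000) + (2.0000) + (-3.0000) + (12.0000) + (24.0000) = 70.0000
Denominator Σ(x_t−x̄)² = 116.0000
r_1 = 70.0000 / 116.0000 = 0.603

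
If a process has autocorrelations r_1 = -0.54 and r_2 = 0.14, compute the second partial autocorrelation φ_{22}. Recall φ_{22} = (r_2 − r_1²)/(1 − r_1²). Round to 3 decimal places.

φ_{22} = (r_2 − r_1²) / (1 − r_1²)
r_1² = (-0.54)² = 0.2916
Numerator = 0.14 − 0.2916 = -0.1516; denominator = 1 − 0.2916 = 0.7084
φ_{22} = -0.1516 / 0.7084 = -0.214

-0.214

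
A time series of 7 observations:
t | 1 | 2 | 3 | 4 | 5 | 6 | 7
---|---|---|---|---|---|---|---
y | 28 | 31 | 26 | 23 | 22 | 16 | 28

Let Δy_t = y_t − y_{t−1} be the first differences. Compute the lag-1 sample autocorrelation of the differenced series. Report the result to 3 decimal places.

First differences Δy: 3, -5, -3, -1, -6, 12
Mean of differences = 0.0000
Numerator Σ(Δy_t−Δȳ)(Δy_{t+1}−Δȳ) = -63.0000
Denominator Σ(Δy_t−Δȳ)² = 224.0000
r_1(Δy) = -63.0000 / 224.0000 = -0.281

-0.281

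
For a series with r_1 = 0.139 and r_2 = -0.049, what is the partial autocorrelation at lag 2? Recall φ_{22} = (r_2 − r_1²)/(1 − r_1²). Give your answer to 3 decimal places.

φ_{22} = (r_2 − r_1²) / (1 − r_1²)
r_1² = (0.139)² = 0.019321
Numerator = -0.049 − 0.0193 = -0.0683; denominator = 1 − 0.0193 = 0.9807
φ_{22} = -0.0683 / 0.9807 = -0.070

-0.070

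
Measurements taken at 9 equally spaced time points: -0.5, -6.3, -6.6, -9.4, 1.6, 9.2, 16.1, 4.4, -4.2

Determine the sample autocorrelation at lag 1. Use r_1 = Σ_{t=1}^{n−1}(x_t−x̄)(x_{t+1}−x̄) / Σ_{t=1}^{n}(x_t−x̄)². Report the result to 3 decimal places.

Mean x̄ = (-0.5 − 6.3 − 6.6 − 9.4 + 1.6 + 9.2 + 16.1 + 4.4 − 4.2)/9 = 0.4778
Numerator Σ_{t=1}^{8}(x_t−x̄)(x_{t+1}−x̄) = 302.4017
Denominator Σ(x_t−x̄)² = 553.2156
r_1 = 302.4017 / 553.2156 = 0.547

0.547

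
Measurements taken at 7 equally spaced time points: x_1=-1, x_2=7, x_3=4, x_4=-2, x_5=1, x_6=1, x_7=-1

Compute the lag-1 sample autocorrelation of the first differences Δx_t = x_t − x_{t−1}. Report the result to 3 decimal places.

-0.197

First differences Δx: 8, -3, -6, 3, 0, -2
Mean of differences = 0.0000
Numerator Σ(Δx_t−Δx̄)(Δx_{t+1}−Δx̄) = -24.0000
Denominator Σ(Δx_t−Δx̄)² = 122.0000
r_1(Δx) = -24.0000 / 122.0000 = -0.197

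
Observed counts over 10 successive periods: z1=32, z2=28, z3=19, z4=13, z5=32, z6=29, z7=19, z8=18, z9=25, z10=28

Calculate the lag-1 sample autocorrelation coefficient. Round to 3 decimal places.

Mean z̄ = (32 + 28 + 19 + 13 + 32 + 29 + 19 + 18 + 25 + 28)/10 = 24.3000
Numerator Σ_{t=1}^{9}(z_t−z̄)(z_{t+1}−z̄) = 24.6100
Denominator Σ(z_t−z̄)² = 392.1000
r_1 = 24.6100 / 392.1000 = 0.063

0.063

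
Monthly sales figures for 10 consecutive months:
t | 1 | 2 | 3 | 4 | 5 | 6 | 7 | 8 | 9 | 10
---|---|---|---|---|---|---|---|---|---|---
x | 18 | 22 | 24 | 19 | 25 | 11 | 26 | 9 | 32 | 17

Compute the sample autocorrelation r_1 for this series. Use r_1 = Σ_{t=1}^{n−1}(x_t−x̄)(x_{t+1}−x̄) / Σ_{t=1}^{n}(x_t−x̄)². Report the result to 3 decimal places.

-0.774

Mean x̄ = (18 + 22 + 24 + 19 + 25 + 11 + 26 + 9 + 32 + 17)/10 = 20.3000
Numerator Σ_{t=1}^{9}(x_t−x̄)(x_{t+1}−x̄) = -340.4900
Denominator Σ(x_t−x̄)² = 440.1000
r_1 = -340.4900 / 440.1000 = -0.774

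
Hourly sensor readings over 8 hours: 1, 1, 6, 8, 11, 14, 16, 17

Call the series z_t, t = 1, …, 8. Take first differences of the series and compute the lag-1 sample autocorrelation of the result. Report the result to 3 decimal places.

-0.422

First differences Δz: 0, 5, 2, 3, 3, 2, 1
Mean of differences = 2.2857
Numerator Σ(Δz_t−Δz̄)(Δz_{t+1}−Δz̄) = -6.5102
Denominator Σ(Δz_t−Δz̄)² = 15.4286
r_1(Δz) = -6.5102 / 15.4286 = -0.422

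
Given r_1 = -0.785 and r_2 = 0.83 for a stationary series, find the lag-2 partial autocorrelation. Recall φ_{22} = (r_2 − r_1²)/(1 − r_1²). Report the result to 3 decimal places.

φ_{22} = (r_2 − r_1²) / (1 − r_1²)
r_1² = (-0.785)² = 0.616225
Numerator = 0.83 − 0.6162 = 0.2138; denominator = 1 − 0.6162 = 0.3838
φ_{22} = 0.2138 / 0.3838 = 0.557

0.557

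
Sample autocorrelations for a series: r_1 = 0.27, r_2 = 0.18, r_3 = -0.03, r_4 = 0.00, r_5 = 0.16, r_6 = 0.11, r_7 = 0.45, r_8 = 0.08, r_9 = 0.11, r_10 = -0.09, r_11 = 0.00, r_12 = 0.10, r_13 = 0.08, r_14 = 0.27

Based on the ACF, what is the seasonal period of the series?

The largest autocorrelation is r_7 = 0.45; the remaining lags stay at or below 0.27. The elevated value at lag 1 (0.27), dropping to 0.18 at lag 2, reflects decaying short-term dependence rather than seasonality.
The dominant spike at lag 7 indicates a seasonal period of 7.

7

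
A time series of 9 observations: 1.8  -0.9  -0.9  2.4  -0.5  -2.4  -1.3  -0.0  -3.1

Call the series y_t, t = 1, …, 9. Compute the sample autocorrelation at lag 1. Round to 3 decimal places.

-0.083

Mean ȳ = (1.8 − 0.9 − 0.9 + 2.4 − 0.5 − 2.4 − 1.3 − 0.0 − 3.1)/9 = -0.5444
Numerator Σ_{t=1}^{8}(y_t−ȳ)(y_{t+1}−ȳ) = -2.1064
Denominator Σ(y_t−ȳ)² = 25.2622
r_1 = -2.1064 / 25.2622 = -0.083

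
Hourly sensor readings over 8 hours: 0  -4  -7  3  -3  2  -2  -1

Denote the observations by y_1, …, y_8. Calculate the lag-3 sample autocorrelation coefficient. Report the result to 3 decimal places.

Mean ȳ = (0 − 4 − 7 + 3 − 3 + 2 − 2 − 1)/8 = -1.5000
Σ(y_t−ȳ)(y_{t+3}−ȳ) = (6.7500) + (3.7500) + (-19.2500) + (-2.2500) + (-0.7500) = -11.7500
Denominator Σ(y_t−ȳ)² = 74.0000
r_3 = -11.7500 / 74.0000 = -0.159

-0.159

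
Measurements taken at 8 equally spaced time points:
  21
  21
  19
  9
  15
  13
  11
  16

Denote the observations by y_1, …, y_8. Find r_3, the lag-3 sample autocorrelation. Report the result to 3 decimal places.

Mean ȳ = (21 + 21 + 19 + 9 + 15 + 13 + 11 + 16)/8 = 15.6250
Deviations from mean: 5.3750, 5.3750, 3.3750, -6.6250, -0.6250, -2.6250, -4.6250, 0.3750
Numerator Σ_{t=1}^{5}(y_t−ȳ)(y_{t+3}−ȳ) = -17.4219
Denominator Σ(y_t−ȳ)² = 141.8750
r_3 = -17.4219 / 141.8750 = -0.123

-0.123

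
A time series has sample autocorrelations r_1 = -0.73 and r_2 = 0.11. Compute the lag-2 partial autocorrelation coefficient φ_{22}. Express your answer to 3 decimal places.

-0.905

φ_{22} = (r_2 − r_1²) / (1 − r_1²)
r_1² = (-0.73)² = 0.5329
Numerator = 0.11 − 0.5329 = -0.4229; denominator = 1 − 0.5329 = 0.4671
φ_{22} = -0.4229 / 0.4671 = -0.905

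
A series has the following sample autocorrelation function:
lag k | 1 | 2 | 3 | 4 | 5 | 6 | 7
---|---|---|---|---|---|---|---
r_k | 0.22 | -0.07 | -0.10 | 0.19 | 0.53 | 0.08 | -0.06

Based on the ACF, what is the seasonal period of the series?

5

The largest autocorrelation is r_5 = 0.53; the remaining lags stay at or below 0.22.
The dominant spike at lag 5 indicates a seasonal period of 5.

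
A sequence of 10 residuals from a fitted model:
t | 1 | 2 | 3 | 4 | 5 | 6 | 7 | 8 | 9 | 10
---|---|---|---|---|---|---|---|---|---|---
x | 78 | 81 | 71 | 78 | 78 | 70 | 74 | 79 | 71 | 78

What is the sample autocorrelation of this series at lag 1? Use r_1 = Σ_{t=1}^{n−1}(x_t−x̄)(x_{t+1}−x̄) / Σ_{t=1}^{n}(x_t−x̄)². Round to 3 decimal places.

-0.381

Mean x̄ = (78 + 81 + 71 + 78 + 78 + 70 + 74 + 79 + 71 + 78)/10 = 75.8000
Numerator Σ_{t=1}^{9}(x_t−x̄)(x_{t+1}−x̄) = -53.2400
Denominator Σ(x_t−x̄)² = 139.6000
r_1 = -53.2400 / 139.6000 = -0.381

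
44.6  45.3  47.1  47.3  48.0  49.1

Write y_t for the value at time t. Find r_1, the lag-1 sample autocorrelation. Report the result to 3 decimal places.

Mean ȳ = (44.6 + 45.3 + 47.1 + 47.3 + 48.0 + 49.1)/6 = 46.9000
Deviations from mean: -2.3000, -1.6000, 0.2000, 0.4000, 1.1000, 2.2000
Numerator Σ_{t=1}^{5}(y_t−ȳ)(y_{t+1}−ȳ) = 6.3000
Denominator Σ(y_t−ȳ)² = 14.1000
r_1 = 6.3000 / 14.1000 = 0.447

0.447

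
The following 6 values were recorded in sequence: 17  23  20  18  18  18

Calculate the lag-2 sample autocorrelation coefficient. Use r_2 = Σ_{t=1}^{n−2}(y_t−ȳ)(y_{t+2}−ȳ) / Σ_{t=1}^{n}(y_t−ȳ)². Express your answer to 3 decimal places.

-0.250

Mean ȳ = (17 + 23 + 20 + 18 + 18 + 18)/6 = 19.0000
Deviations from mean: -2.0000, 4.0000, 1.0000, -1.0000, -1.0000, -1.0000
Numerator Σ_{t=1}^{4}(y_t−ȳ)(y_{t+2}−ȳ) = -6.0000
Denominator Σ(y_t−ȳ)² = 24.0000
r_2 = -6.0000 / 24.0000 = -0.250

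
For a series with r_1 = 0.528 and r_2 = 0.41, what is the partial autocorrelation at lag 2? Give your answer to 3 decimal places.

φ_{22} = (r_2 − r_1²) / (1 − r_1²)
r_1² = (0.528)² = 0.278784
Numerator = 0.41 − 0.2788 = 0.1312; denominator = 1 − 0.2788 = 0.7212
φ_{22} = 0.1312 / 0.7212 = 0.182

0.182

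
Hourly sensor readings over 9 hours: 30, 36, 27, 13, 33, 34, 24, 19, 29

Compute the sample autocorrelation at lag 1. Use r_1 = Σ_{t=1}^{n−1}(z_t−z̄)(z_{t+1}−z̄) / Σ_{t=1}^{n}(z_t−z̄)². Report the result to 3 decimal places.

Mean z̄ = (30 + 36 + 27 + 13 + 33 + 34 + 24 + 19 + 29)/9 = 27.2222
Numerator Σ_{t=1}^{8}(z_t−z̄)(z_{t+1}−z̄) = -27.3827
Denominator Σ(z_t−z̄)² = 447.5556
r_1 = -27.3827 / 447.5556 = -0.061

-0.061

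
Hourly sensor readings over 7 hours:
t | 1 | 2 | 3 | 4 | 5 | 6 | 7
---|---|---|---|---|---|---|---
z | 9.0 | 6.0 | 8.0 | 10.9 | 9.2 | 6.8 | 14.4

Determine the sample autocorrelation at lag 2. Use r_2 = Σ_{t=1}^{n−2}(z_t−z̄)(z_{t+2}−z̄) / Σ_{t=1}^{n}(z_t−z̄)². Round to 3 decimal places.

Mean z̄ = (9.0 + 6.0 + 8.0 + 10.9 + 9.2 + 6.8 + 14.4)/7 = 9.1857
Numerator Σ_{t=1}^{5}(z_t−z̄)(z_{t+2}−z̄) = -9.2733
Denominator Σ(z_t−z̄)² = 47.4086
r_2 = -9.2733 / 47.4086 = -0.196

-0.196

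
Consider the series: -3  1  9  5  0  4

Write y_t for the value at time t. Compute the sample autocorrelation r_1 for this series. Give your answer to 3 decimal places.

Mean ȳ = (-3 + 1 + 9 + 5 + 0 + 4)/6 = 2.6667
Σ(y_t−ȳ)(y_{t+1}−ȳ) = (9.4444) + (-10.5556) + (14.7778) + (-6.2222) + (-3.5556) = 3.8889
Denominator Σ(y_t−ȳ)² = 89.3333
r_1 = 3.8889 / 89.3333 = 0.044

0.044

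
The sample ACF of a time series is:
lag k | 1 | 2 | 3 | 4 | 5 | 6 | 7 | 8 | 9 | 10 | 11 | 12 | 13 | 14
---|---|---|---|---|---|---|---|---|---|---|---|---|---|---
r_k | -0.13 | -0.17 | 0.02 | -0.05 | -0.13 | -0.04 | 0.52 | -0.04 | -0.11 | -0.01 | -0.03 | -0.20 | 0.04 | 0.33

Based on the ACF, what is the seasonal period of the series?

The largest autocorrelation is r_7 = 0.52, with a weaker echo at lag 14 (0.33); the remaining lags stay at or below 0.04.
The dominant spike at lag 7 indicates a seasonal period of 7.

7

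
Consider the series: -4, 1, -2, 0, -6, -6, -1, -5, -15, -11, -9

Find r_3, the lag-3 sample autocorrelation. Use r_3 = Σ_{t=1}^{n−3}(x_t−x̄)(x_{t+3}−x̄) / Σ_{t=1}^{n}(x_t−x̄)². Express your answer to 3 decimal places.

Mean x̄ = (-4 + 1 − 2 + 0 − 6 − 6 − 1 − 5 − 15 − 11 − 9)/11 = -5.2727
Numerator Σ_{t=1}^{8}(x_t−x̄)(x_{t+3}−x̄) = 3.6860
Denominator Σ(x_t−x̄)² = 240.1818
r_3 = 3.6860 / 240.1818 = 0.015

0.015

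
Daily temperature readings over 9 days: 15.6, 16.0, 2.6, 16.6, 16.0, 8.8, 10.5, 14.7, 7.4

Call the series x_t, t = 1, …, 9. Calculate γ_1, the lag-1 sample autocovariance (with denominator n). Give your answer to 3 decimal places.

-8.060

Mean x̄ = (15.6 + 16.0 + 2.6 + 16.6 + 16.0 + 8.8 + 10.5 + 14.7 + 7.4)/9 = 12.0222
Σ_{t=1}^{8}(x_t−x̄)(x_{t+1}−x̄) = -72.5372
γ_1 = -72.5372 / 9 = -8.060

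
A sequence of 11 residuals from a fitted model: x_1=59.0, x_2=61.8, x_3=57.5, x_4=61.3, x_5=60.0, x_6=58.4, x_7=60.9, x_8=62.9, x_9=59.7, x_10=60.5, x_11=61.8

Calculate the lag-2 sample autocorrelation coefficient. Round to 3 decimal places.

-0.066

Mean x̄ = (59.0 + 61.8 + 57.5 + 61.3 + 60.0 + 58.4 + 60.9 + 62.9 + 59.7 + 60.5 + 61.8)/11 = 60.3455
Numerator Σ_{t=1}^{9}(x_t−x̄)(x_{t+2}−x̄) = -1.7205
Denominator Σ(x_t−x̄)² = 26.2273
r_2 = -1.7205 / 26.2273 = -0.066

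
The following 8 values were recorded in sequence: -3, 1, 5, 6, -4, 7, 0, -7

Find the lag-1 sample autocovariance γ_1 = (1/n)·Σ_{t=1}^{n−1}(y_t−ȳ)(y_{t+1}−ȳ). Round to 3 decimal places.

-3.721

Mean ȳ = (-3 + 1 + 5 + 6 − 4 + 7 + 0 − 7)/8 = 0.6250
Deviations: -3.6250, 0.3750, 4.3750, 5.3750, -4.6250, 6.3750, -0.6250, -7.6250
Σ_{t=1}^{7}(y_t−ȳ)(y_{t+1}−ȳ) = -29.7656
γ_1 = -29.7656 / 8 = -3.721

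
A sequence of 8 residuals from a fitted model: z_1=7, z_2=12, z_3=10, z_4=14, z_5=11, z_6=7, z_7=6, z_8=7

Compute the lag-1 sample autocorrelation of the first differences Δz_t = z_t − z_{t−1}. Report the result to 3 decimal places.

First differences Δz: 5, -2, 4, -3, -4, -1, 1
Mean of differences = 0.0000
Numerator Σ(Δz_t−Δz̄)(Δz_{t+1}−Δz̄) = -15.0000
Denominator Σ(Δz_t−Δz̄)² = 72.0000
r_1(Δz) = -15.0000 / 72.0000 = -0.208

-0.208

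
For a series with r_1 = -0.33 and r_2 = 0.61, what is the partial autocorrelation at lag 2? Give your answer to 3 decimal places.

φ_{22} = (r_2 − r_1²) / (1 − r_1²)
r_1² = (-0.33)² = 0.1089
Numerator = 0.61 − 0.1089 = 0.5011; denominator = 1 − 0.1089 = 0.8911
φ_{22} = 0.5011 / 0.8911 = 0.562

0.562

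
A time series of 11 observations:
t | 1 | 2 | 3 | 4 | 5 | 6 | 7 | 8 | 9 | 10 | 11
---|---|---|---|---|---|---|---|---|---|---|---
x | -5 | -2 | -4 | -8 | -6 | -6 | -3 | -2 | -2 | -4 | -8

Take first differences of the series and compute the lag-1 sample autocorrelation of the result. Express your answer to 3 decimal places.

0.069

First differences Δx: 3, -2, -4, 2, 0, 3, 1, 0, -2, -4
Mean of differences = -0.3000
Numerator Σ(Δx_t−Δx̄)(Δx_{t+1}−Δx̄) = 4.3100
Denominator Σ(Δx_t−Δx̄)² = 62.1000
r_1(Δx) = 4.3100 / 62.1000 = 0.069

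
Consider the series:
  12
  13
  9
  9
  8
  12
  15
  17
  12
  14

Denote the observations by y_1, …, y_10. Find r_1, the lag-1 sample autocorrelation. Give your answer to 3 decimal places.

0.454

Mean ȳ = (12 + 13 + 9 + 9 + 8 + 12 + 15 + 17 + 12 + 14)/10 = 12.1000
Numerator Σ_{t=1}^{9}(y_t−ȳ)(y_{t+1}−ȳ) = 33.0900
Denominator Σ(y_t−ȳ)² = 72.9000
r_1 = 33.0900 / 72.9000 = 0.454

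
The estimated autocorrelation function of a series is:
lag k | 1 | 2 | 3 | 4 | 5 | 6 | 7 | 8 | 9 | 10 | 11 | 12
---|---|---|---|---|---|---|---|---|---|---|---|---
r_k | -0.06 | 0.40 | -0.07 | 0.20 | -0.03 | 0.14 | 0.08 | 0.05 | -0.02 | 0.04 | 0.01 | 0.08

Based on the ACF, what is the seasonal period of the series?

The largest autocorrelation is r_2 = 0.40, with a weaker echo at lag 4 (0.20); the remaining lags stay at or below 0.14.
The dominant spike at lag 2 indicates a seasonal period of 2.

2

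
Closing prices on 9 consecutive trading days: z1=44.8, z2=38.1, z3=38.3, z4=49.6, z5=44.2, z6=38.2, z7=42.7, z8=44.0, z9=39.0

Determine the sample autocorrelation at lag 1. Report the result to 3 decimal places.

Mean z̄ = (44.8 + 38.1 + 38.3 + 49.6 + 44.2 + 38.2 + 42.7 + 44.0 + 39.0)/9 = 42.1000
Numerator Σ_{t=1}^{8}(z_t−z̄)(z_{t+1}−z̄) = -23.6300
Denominator Σ(z_t−z̄)² = 127.1800
r_1 = -23.6300 / 127.1800 = -0.186

-0.186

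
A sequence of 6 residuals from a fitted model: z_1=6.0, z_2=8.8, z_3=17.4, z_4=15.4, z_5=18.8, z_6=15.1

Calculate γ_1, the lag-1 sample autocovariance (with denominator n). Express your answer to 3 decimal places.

7.057

Mean z̄ = (6.0 + 8.8 + 17.4 + 15.4 + 18.8 + 15.1)/6 = 13.5833
Σ_{t=1}^{5}(z_t−z̄)(z_{t+1}−z̄) = 42.3397
γ_1 = 42.3397 / 6 = 7.057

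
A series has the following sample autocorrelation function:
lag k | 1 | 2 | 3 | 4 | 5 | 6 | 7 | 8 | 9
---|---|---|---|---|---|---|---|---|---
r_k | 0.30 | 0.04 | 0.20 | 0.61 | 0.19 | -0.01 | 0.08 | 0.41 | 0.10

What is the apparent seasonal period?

4

The largest autocorrelation is r_4 = 0.61, with a weaker echo at lag 8 (0.41); the remaining lags stay at or below 0.30. The elevated value at lag 1 (0.30), dropping to 0.04 at lag 2, reflects decaying short-term dependence rather than seasonality.
The dominant spike at lag 4 indicates a seasonal period of 4.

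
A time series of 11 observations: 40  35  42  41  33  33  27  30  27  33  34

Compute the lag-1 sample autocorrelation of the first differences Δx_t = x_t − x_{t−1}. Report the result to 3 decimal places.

-0.329

First differences Δx: -5, 7, -1, -8, 0, -6, 3, -3, 6, 1
Mean of differences = -0.6000
Numerator Σ(Δx_t−Δx̄)(Δx_{t+1}−Δx̄) = -74.5600
Denominator Σ(Δx_t−Δx̄)² = 226.4000
r_1(Δx) = -74.5600 / 226.4000 = -0.329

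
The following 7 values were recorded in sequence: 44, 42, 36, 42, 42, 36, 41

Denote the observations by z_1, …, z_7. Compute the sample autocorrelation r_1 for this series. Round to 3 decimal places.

-0.257

Mean z̄ = (44 + 42 + 36 + 42 + 42 + 36 + 41)/7 = 40.4286
Numerator Σ_{t=1}^{6}(z_t−z̄)(z_{t+1}−z̄) = -15.3265
Denominator Σ(z_t−z̄)² = 59.7143
r_1 = -15.3265 / 59.7143 = -0.257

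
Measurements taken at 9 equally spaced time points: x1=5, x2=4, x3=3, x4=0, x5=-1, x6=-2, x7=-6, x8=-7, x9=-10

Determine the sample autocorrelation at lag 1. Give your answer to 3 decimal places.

0.649

Mean x̄ = (5 + 4 + 3 + 0 − 1 − 2 − 6 − 7 − 10)/9 = -1.5556
Numerator Σ_{t=1}^{8}(x_t−x̄)(x_{t+1}−x̄) = 141.5802
Denominator Σ(x_t−x̄)² = 218.2222
r_1 = 141.5802 / 218.2222 = 0.649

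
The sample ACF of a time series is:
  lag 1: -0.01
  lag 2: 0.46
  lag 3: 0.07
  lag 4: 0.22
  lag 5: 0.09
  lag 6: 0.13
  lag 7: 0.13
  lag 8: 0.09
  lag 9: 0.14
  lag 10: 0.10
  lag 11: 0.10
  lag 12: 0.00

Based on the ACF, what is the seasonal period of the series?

2

The largest autocorrelation is r_2 = 0.46, with a weaker echo at lag 4 (0.22); the remaining lags stay at or below 0.14.
The dominant spike at lag 2 indicates a seasonal period of 2.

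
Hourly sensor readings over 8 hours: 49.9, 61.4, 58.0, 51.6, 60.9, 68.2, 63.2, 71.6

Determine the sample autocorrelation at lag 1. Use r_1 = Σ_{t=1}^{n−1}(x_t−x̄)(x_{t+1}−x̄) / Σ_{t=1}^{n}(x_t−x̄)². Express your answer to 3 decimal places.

0.156

Mean x̄ = (49.9 + 61.4 + 58.0 + 51.6 + 60.9 + 68.2 + 63.2 + 71.6)/8 = 60.6000
Numerator Σ_{t=1}^{7}(x_t−x̄)(x_{t+1}−x̄) = 60.7000
Denominator Σ(x_t−x̄)² = 388.5000
r_1 = 60.7000 / 388.5000 = 0.156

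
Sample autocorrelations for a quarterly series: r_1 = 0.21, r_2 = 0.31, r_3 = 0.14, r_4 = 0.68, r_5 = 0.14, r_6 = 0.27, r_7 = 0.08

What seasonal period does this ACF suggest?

The largest autocorrelation is r_4 = 0.68; the remaining lags stay at or below 0.31.
The dominant spike at lag 4 indicates a seasonal period of 4.

4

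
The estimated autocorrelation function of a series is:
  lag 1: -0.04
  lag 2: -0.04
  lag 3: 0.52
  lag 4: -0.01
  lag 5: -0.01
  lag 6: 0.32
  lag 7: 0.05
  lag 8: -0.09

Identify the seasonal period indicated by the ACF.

3

The largest autocorrelation is r_3 = 0.52, with a weaker echo at lag 6 (0.32); the remaining lags stay at or below 0.05.
The dominant spike at lag 3 indicates a seasonal period of 3.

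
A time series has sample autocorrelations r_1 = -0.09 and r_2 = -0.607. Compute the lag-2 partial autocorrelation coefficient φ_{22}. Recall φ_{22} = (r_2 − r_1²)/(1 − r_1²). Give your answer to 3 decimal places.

φ_{22} = (r_2 − r_1²) / (1 − r_1²)
r_1² = (-0.09)² = 0.0081
Numerator = -0.607 − 0.0081 = -0.6151; denominator = 1 − 0.0081 = 0.9919
φ_{22} = -0.6151 / 0.9919 = -0.620

-0.620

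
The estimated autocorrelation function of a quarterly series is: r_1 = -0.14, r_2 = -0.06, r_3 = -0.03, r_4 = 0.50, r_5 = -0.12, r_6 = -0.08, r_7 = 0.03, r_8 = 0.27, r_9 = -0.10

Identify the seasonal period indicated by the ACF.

4

The largest autocorrelation is r_4 = 0.50, with a weaker echo at lag 8 (0.27); the remaining lags stay at or below 0.03.
The dominant spike at lag 4 indicates a seasonal period of 4.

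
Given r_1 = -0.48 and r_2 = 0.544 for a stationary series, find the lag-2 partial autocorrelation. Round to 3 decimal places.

0.407

φ_{22} = (r_2 − r_1²) / (1 − r_1²)
r_1² = (-0.48)² = 0.2304
Numerator = 0.544 − 0.2304 = 0.3136; denominator = 1 − 0.2304 = 0.7696
φ_{22} = 0.3136 / 0.7696 = 0.407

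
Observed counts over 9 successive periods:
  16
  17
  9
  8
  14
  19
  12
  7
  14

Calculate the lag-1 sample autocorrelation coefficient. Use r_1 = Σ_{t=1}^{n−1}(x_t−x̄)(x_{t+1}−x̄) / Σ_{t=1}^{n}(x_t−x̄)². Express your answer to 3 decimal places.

0.074

Mean x̄ = (16 + 17 + 9 + 8 + 14 + 19 + 12 + 7 + 14)/9 = 12.8889
Numerator Σ_{t=1}^{8}(x_t−x̄)(x_{t+1}−x̄) = 10.4321
Denominator Σ(x_t−x̄)² = 140.8889
r_1 = 10.4321 / 140.8889 = 0.074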